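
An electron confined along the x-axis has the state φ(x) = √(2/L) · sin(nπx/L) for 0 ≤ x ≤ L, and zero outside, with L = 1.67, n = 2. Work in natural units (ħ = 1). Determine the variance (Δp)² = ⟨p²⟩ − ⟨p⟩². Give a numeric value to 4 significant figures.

14.16

Compute ⟨p⟩ and ⟨p²⟩ separately; (Δp)² = ⟨p²⟩ − ⟨p⟩².
d/dx sin(nπx/L) = (nπ/L)·cos(nπx/L) and d²/dx² sin(nπx/L) = −(nπ/L)²·sin(nπx/L); on 0 ≤ x ≤ L, ∫sin²(nπx/L) dx = L/2 and ∫sin(nπx/L)·cos(nπx/L) dx = 0.
⟨p⟩ = 0.0000 and ⟨p²⟩ = 14.156.
(Δp)² = 14.156 − (0.0000)² = 14.156.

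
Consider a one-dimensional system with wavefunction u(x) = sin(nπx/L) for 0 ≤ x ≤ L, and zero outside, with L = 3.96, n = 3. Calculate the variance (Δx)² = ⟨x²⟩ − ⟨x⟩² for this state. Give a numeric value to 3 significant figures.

1.22

Compute ⟨x⟩ and ⟨x²⟩ separately, then (Δx)² = ⟨x²⟩ − ⟨x⟩².
With sin²θ = (1 − cos2θ)/2 on 0 ≤ x ≤ L: ∫sin²(nπx/L) dx = L/2, ∫x·sin²(nπx/L) dx = L²/4, ∫x²·sin²(nπx/L) dx = L³·(1/6 − 1/(4n²π²)); higher powers xᵏ the same way, integrating xᵏ·cos(2nπx/L) by parts.
Normalization: ∫|u|² dx = 1.9800.
⟨x⟩ = 1.9800 and ⟨x²⟩ = 5.1389.
(Δx)² = 5.1389 − (1.9800)² = 1.2185.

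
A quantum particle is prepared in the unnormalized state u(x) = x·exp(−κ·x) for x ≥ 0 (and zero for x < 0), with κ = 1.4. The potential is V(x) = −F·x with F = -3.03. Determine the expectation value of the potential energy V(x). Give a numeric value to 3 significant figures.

⟨V⟩ = ∫ V(x)·|u|² dx / ∫|u|² dx.
Every integrand reduces to terms xʲ·e^(−2κx) on [0, ∞); use ∫₀^∞ xʲ·e^(−2κx) dx = j!/(2κ)^(j+1).
State is unnormalized: ∫|u|² dx = 0.091108, and ∫u*·V(x)·u dx = 0.29578, so ⟨V⟩ = 0.29578 / 0.091108.
⟨V⟩ = 3.2464.

3.25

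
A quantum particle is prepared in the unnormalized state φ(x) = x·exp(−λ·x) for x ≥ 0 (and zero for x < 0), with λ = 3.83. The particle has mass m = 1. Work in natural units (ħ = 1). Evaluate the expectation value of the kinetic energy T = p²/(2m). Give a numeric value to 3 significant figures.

7.33

T = −(ħ²/2m) d²/dx², so ⟨T⟩ = −(ħ²/2m) ∫ φ*·φ'' dx / ∫|φ|² dx; with m = 1.
Differentiate x·exp(−λ·x) with the product rule; every integrand then reduces to terms xʲ·e^(−2λx) on [0, ∞), with ∫₀^∞ xʲ·e^(−2λx) dx = j!/(2λ)^(j+1).
State is unnormalized: ∫|φ|² dx = 0.0044498, and ∫φ*·(−ħ²/2m · φ'') dx = 0.032637, so ⟨T⟩ = 0.032637 / 0.0044498.
⟨T⟩ = 7.3345.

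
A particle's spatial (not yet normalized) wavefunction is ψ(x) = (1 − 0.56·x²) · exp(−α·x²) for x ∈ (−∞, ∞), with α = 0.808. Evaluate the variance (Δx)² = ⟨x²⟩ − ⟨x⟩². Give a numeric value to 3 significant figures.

0.171

Compute ⟨x⟩ and ⟨x²⟩ separately, then (Δx)² = ⟨x²⟩ − ⟨x⟩².
Expand each integrand as polynomial × e^(−2αx²) and use ∫x^(2j)·e^(−2αx²) dx = (2j−1)!!/(4α)^j · √(π/(2α)), odd powers → 0; here √(π/(2α)) = 1.3943.
Normalization: ∫|ψ|² dx = 1.0367.
⟨x⟩ = 0.0000 and ⟨x²⟩ = 0.17091.
(Δx)² = 0.17091 − (0.0000)² = 0.17091.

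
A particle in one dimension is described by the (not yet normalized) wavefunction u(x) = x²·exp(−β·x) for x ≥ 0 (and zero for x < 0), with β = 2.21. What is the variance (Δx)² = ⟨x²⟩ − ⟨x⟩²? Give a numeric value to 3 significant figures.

0.256

Compute ⟨x⟩ and ⟨x²⟩ separately, then (Δx)² = ⟨x²⟩ − ⟨x⟩².
Every integrand reduces to terms xʲ·e^(−2βx) on [0, ∞); use ∫₀^∞ xʲ·e^(−2βx) dx = j!/(2β)^(j+1).
Normalization: ∫|u|² dx = 0.014227.
⟨x⟩ = 1.1312 and ⟨x²⟩ = 1.5356.
(Δx)² = 1.5356 − (1.1312)² = 0.25593.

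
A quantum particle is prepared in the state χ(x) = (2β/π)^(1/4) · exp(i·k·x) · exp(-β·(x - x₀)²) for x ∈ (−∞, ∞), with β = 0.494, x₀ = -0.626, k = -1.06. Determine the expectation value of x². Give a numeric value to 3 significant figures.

0.898

⟨x²⟩ = ∫ x²·|χ|² dx (integrals over the domain).
Gaussian moments (u = x − x₀): ∫u^(2j)·e^(−2βu²) du = (2j−1)!!/(4β)^j · √(π/(2β)), odd powers integrate to 0; here √(π/(2β)) = 1.7832.
⟨x²⟩ = 0.89795.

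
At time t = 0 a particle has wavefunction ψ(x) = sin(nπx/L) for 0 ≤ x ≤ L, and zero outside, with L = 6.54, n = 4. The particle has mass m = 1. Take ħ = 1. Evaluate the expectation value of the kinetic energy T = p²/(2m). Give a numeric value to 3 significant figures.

T = −(ħ²/2m) d²/dx², so ⟨T⟩ = −(ħ²/2m) ∫ ψ*·ψ'' dx / ∫|ψ|² dx; with m = 1.
d/dx sin(nπx/L) = (nπ/L)·cos(nπx/L) and d²/dx² sin(nπx/L) = −(nπ/L)²·sin(nπx/L); on 0 ≤ x ≤ L, ∫sin²(nπx/L) dx = L/2 and ∫sin(nπx/L)·cos(nπx/L) dx = 0.
State is unnormalized: ∫|ψ|² dx = 3.2700, and ∫ψ*·(−ħ²/2m · ψ'') dx = 6.0365, so ⟨T⟩ = 6.0365 / 3.2700.
⟨T⟩ = 1.8460.

1.85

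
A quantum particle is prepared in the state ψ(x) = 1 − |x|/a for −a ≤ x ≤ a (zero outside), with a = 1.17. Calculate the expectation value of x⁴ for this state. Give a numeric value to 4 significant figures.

0.05354

⟨x⁴⟩ = ∫ x⁴·|ψ|² dx / ∫|ψ|² dx (integrals over the domain).
ψ is even, so ∫ over [−a, a] = 2∫₀ᵃ with ψ = 1 − x/a there: ∫₀ᵃ (1 − x/a)² dx = a/3, ∫₀ᵃ x²(1 − x/a)² dx = a³/30, ∫₀ᵃ x⁴(1 − x/a)² dx = a⁵/105.
State is unnormalized: ∫|ψ|² dx = 0.78000, and ∫ψ*·x⁴·ψ dx = 0.041761, so ⟨x⁴⟩ = 0.041761 / 0.78000.
⟨x⁴⟩ = 0.053540.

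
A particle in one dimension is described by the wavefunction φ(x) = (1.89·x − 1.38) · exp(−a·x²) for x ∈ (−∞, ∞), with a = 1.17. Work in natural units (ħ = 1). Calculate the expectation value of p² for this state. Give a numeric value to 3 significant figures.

p² φ = −ħ² d²φ/dx²; ⟨p²⟩ = −ħ² ∫ φ*·φ'' dx / ∫|φ|² dx.
Expand each integrand as polynomial × e^(−2ax²) and use ∫x^(2j)·e^(−2ax²) dx = (2j−1)!!/(4a)^j · √(π/(2a)), odd powers → 0; here √(π/(2a)) = 1.1587. Differentiate with the product rule, d/dx e^(−ax²) = −2ax·e^(−ax²).
State is unnormalized: ∫|φ|² dx = 3.0910, and ∫φ*·(−ħ² φ'') dx = 5.6859, so ⟨p²⟩ = 5.6859 / 3.0910.
⟨p²⟩ = 1.8395.

1.84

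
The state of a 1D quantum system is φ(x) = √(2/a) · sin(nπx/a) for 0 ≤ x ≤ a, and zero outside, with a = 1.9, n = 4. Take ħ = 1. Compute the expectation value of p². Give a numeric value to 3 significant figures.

43.7

p² φ = −ħ² d²φ/dx²; ⟨p²⟩ = −ħ² ∫ φ*·φ'' dx.
d/dx sin(nπx/a) = (nπ/a)·cos(nπx/a) and d²/dx² sin(nπx/a) = −(nπ/a)²·sin(nπx/a); on 0 ≤ x ≤ a, ∫sin²(nπx/a) dx = a/2 and ∫sin(nπx/a)·cos(nπx/a) dx = 0.
⟨p²⟩ = 43.743.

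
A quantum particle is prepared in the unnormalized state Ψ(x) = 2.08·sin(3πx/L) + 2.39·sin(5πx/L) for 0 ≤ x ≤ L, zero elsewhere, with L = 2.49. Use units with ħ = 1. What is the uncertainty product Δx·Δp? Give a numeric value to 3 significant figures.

4.76

Δx = √(⟨x²⟩−⟨x⟩²), Δp = √(⟨p²⟩−⟨p⟩²).
On 0 ≤ x ≤ L (j ≠ l): ∫sin²(jπx/L) dx = L/2, ∫sin(jπx/L)·sin(lπx/L) dx = 0; diagonal moments ∫x·sin²(jπx/L) dx = L²/4, ∫x²·sin²(jπx/L) dx = L³·(1/6 − 1/(4j²π²)); cross terms ∫x·sin(jπx/L)·sin(lπx/L) dx = 0 for j + l even and −4jlL²/(π²(j² − l²)²) for j + l odd, ∫x²·sin(jπx/L)·sin(lπx/L) dx = (−1)^(j+l)·4jlL³/(π²(j² − l²)²); higher powers the same way via product-to-sum and parts. d²/dx² sin(jπx/L) = −(jπ/L)²·sin(jπx/L); on 0 ≤ x ≤ L, ∫sin²(jπx/L) dx = L/2 and ∫sin(jπx/L)·sin(lπx/L) dx = 0 for j ≠ l, so only diagonal terms survive in ∫|Ψ|² and ∫Ψ·Ψ″; ∫Ψ·Ψ′ dx = [Ψ²/2] between the walls = 0.
Normalization: ∫|Ψ|² dx = 12.498.
⟨x⟩ = 1.2450, ⟨x²⟩ = 2.3362 ⇒ Δx = 0.88664.
⟨p⟩ = 0.0000, ⟨p²⟩ = 28.819 ⇒ Δp = 5.3684.
Δx·Δp = 4.7598.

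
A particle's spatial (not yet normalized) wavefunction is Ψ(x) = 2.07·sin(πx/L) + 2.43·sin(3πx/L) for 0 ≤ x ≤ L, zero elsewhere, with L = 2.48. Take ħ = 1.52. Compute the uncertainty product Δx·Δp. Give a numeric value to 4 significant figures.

3.518

Δx = √(⟨x²⟩−⟨x⟩²), Δp = √(⟨p²⟩−⟨p⟩²).
On 0 ≤ x ≤ L (j ≠ l): ∫sin²(jπx/L) dx = L/2, ∫sin(jπx/L)·sin(lπx/L) dx = 0; diagonal moments ∫x·sin²(jπx/L) dx = L²/4, ∫x²·sin²(jπx/L) dx = L³·(1/6 − 1/(4j²π²)); cross terms ∫x·sin(jπx/L)·sin(lπx/L) dx = 0 for j + l even and −4jlL²/(π²(j² − l²)²) for j + l odd, ∫x²·sin(jπx/L)·sin(lπx/L) dx = (−1)^(j+l)·4jlL³/(π²(j² − l²)²); higher powers the same way via product-to-sum and parts. d²/dx² sin(jπx/L) = −(jπ/L)²·sin(jπx/L); on 0 ≤ x ≤ L, ∫sin²(jπx/L) dx = L/2 and ∫sin(jπx/L)·sin(lπx/L) dx = 0 for j ≠ l, so only diagonal terms survive in ∫|Ψ|² and ∫Ψ·Ψ″; ∫Ψ·Ψ′ dx = [Ψ²/2] between the walls = 0.
Normalization: ∫|Ψ|² dx = 12.635.
⟨x⟩ = 1.2400, ⟨x²⟩ = 2.1298 ⇒ Δx = 0.76952.
⟨p⟩ = 0.0000, ⟨p²⟩ = 20.895 ⇒ Δp = 4.5711.
Δx·Δp = 3.5176.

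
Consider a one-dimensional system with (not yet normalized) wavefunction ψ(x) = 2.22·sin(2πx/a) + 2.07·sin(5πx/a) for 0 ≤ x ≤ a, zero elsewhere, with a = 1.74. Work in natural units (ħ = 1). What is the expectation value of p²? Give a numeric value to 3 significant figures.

44.9

p² ψ = −ħ² d²ψ/dx²; ⟨p²⟩ = −ħ² ∫ ψ*·ψ'' dx / ∫|ψ|² dx.
d²/dx² sin(jπx/a) = −(jπ/a)²·sin(jπx/a); on 0 ≤ x ≤ a, ∫sin²(jπx/a) dx = a/2 and ∫sin(jπx/a)·sin(lπx/a) dx = 0 for j ≠ l, so only diagonal terms survive in ∫|ψ|² and ∫ψ·ψ″; ∫ψ·ψ′ dx = [ψ²/2] between the walls = 0.
State is unnormalized: ∫|ψ|² dx = 8.0156, and ∫ψ*·(−ħ² ψ'') dx = 359.72, so ⟨p²⟩ = 359.72 / 8.0156.
⟨p²⟩ = 44.878.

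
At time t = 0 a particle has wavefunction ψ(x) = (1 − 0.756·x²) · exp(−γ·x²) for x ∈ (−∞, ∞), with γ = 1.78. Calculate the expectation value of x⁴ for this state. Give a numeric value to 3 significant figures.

⟨x⁴⟩ = ∫ x⁴·|ψ|² dx / ∫|ψ|² dx (integrals over the domain).
Expand each integrand as polynomial × e^(−2γx²) and use ∫x^(2j)·e^(−2γx²) dx = (2j−1)!!/(4γ)^j · √(π/(2γ)), odd powers → 0; here √(π/(2γ)) = 0.93940.
State is unnormalized: ∫|ψ|² dx = 0.77168, and ∫ψ*·x⁴·ψ dx = 0.018501, so ⟨x⁴⟩ = 0.018501 / 0.77168.
⟨x⁴⟩ = 0.023975.

0.0240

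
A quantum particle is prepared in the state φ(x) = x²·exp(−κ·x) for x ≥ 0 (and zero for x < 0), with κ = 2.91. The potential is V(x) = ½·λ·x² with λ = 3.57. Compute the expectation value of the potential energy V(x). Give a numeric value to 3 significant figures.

1.58

⟨V⟩ = ∫ V(x)·|φ|² dx / ∫|φ|² dx.
Every integrand reduces to terms xʲ·e^(−2κx) on [0, ∞); use ∫₀^∞ xʲ·e^(−2κx) dx = j!/(2κ)^(j+1).
State is unnormalized: ∫|φ|² dx = 0.0035942, and ∫φ*·V(x)·φ dx = 0.0056821, so ⟨V⟩ = 0.0056821 / 0.0035942.
⟨V⟩ = 1.5809.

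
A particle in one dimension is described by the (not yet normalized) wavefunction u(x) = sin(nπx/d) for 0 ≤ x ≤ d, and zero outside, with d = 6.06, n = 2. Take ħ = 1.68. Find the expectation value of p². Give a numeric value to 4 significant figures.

3.034

p² u = −ħ² d²u/dx²; ⟨p²⟩ = −ħ² ∫ u*·u'' dx / ∫|u|² dx.
d/dx sin(nπx/d) = (nπ/d)·cos(nπx/d) and d²/dx² sin(nπx/d) = −(nπ/d)²·sin(nπx/d); on 0 ≤ x ≤ d, ∫sin²(nπx/d) dx = d/2 and ∫sin(nπx/d)·cos(nπx/d) dx = 0.
State is unnormalized: ∫|u|² dx = 3.0300, and ∫u*·(−ħ² u'') dx = 9.1934, so ⟨p²⟩ = 9.1934 / 3.0300.
⟨p²⟩ = 3.0341.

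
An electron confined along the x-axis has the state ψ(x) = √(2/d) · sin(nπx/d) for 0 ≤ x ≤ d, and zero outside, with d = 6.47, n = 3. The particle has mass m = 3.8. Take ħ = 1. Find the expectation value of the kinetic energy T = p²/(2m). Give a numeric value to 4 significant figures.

T = −(ħ²/2m) d²/dx², so ⟨T⟩ = −(ħ²/2m) ∫ ψ*·ψ'' dx; with m = 3.8.
d/dx sin(nπx/d) = (nπ/d)·cos(nπx/d) and d²/dx² sin(nπx/d) = −(nπ/d)²·sin(nπx/d); on 0 ≤ x ≤ d, ∫sin²(nπx/d) dx = d/2 and ∫sin(nπx/d)·cos(nπx/d) dx = 0.
⟨T⟩ = 0.27920.

0.2792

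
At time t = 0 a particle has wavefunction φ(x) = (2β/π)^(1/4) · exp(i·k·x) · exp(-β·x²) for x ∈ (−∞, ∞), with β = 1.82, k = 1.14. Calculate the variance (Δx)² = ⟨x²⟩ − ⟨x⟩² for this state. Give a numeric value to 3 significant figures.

Compute ⟨x⟩ and ⟨x²⟩ separately, then (Δx)² = ⟨x²⟩ − ⟨x⟩².
Gaussian moments: ∫x^(2j)·e^(−2βx²) dx = (2j−1)!!/(4β)^j · √(π/(2β)), odd powers integrate to 0; here √(π/(2β)) = 0.92902.
⟨x⟩ = 0.0000 and ⟨x²⟩ = 0.13736.
(Δx)² = 0.13736 − (0.0000)² = 0.13736.

0.137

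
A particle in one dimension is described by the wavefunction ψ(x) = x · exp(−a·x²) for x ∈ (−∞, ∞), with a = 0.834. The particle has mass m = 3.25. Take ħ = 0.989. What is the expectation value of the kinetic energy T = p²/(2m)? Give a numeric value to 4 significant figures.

0.3765

T = −(ħ²/2m) d²/dx², so ⟨T⟩ = −(ħ²/2m) ∫ ψ*·ψ'' dx / ∫|ψ|² dx; with m = 3.25.
Expand each integrand as polynomial × e^(−2ax²) and use ∫x^(2j)·e^(−2ax²) dx = (2j−1)!!/(4a)^j · √(π/(2a)), odd powers → 0; here √(π/(2a)) = 1.3724. Differentiate with the product rule, d/dx e^(−ax²) = −2ax·e^(−ax²).
State is unnormalized: ∫|ψ|² dx = 0.41139, and ∫ψ*·(−ħ²/2m · ψ'') dx = 0.15489, so ⟨T⟩ = 0.15489 / 0.41139.
⟨T⟩ = 0.37650.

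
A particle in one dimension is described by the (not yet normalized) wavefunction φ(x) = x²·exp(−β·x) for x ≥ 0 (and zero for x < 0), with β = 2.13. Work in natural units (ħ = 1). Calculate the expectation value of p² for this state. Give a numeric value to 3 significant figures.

p² φ = −ħ² d²φ/dx²; ⟨p²⟩ = −ħ² ∫ φ*·φ'' dx / ∫|φ|² dx.
Differentiate x²·exp(−β·x) with the product rule; every integrand then reduces to terms xʲ·e^(−2βx) on [0, ∞), with ∫₀^∞ xʲ·e^(−2βx) dx = j!/(2β)^(j+1).
State is unnormalized: ∫|φ|² dx = 0.017107, and ∫φ*·(−ħ² φ'') dx = 0.025870, so ⟨p²⟩ = 0.025870 / 0.017107.
⟨p²⟩ = 1.5123.

1.51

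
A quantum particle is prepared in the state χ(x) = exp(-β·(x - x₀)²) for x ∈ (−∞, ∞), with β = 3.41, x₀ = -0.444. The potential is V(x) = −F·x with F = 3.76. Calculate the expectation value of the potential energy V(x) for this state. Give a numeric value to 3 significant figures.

1.67

⟨V⟩ = ∫ V(x)·|χ|² dx / ∫|χ|² dx.
Gaussian moments (u = x − x₀): ∫u^(2j)·e^(−2βu²) du = (2j−1)!!/(4β)^j · √(π/(2β)), odd powers integrate to 0; here √(π/(2β)) = 0.67871.
State is unnormalized: ∫|χ|² dx = 0.67871, and ∫χ*·V(x)·χ dx = 1.1331, so ⟨V⟩ = 1.1331 / 0.67871.
⟨V⟩ = 1.6694.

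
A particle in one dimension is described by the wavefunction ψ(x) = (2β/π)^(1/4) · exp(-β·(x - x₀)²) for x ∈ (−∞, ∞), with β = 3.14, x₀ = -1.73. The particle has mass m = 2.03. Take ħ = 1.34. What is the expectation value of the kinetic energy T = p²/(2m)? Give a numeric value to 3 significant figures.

1.39

T = −(ħ²/2m) d²/dx², so ⟨T⟩ = −(ħ²/2m) ∫ ψ*·ψ'' dx; with m = 2.03.
Gaussian moments (u = x − x₀): ∫u^(2j)·e^(−2βu²) du = (2j−1)!!/(4β)^j · √(π/(2β)), odd powers integrate to 0; here √(π/(2β)) = 0.70729. Derivatives: d/dx e^(−βu²) = −2βu·e^(−βu²), d²/dx² e^(−βu²) = (4β²u² − 2β)·e^(−βu²).
⟨T⟩ = 1.3887.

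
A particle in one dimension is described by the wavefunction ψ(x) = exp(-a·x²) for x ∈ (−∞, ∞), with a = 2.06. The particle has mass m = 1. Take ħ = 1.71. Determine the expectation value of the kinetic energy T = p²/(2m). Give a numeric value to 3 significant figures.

3.01

T = −(ħ²/2m) d²/dx², so ⟨T⟩ = −(ħ²/2m) ∫ ψ*·ψ'' dx / ∫|ψ|² dx; with m = 1.
Gaussian moments: ∫x^(2j)·e^(−2ax²) dx = (2j−1)!!/(4a)^j · √(π/(2a)), odd powers integrate to 0; here √(π/(2a)) = 0.87323. Derivatives: d/dx e^(−ax²) = −2ax·e^(−ax²), d²/dx² e^(−ax²) = (4a²x² − 2a)·e^(−ax²).
State is unnormalized: ∫|ψ|² dx = 0.87323, and ∫ψ*·(−ħ²/2m · ψ'') dx = 2.6300, so ⟨T⟩ = 2.6300 / 0.87323.
⟨T⟩ = 3.0118.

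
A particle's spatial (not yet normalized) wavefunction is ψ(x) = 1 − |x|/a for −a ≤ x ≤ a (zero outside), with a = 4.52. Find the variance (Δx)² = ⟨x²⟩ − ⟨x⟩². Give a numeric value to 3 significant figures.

Compute ⟨x⟩ and ⟨x²⟩ separately, then (Δx)² = ⟨x²⟩ − ⟨x⟩².
ψ is even, so ∫ over [−a, a] = 2∫₀ᵃ with ψ = 1 − x/a there: ∫₀ᵃ (1 − x/a)² dx = a/3, ∫₀ᵃ x²(1 − x/a)² dx = a³/30, ∫₀ᵃ x⁴(1 − x/a)² dx = a⁵/105.
Normalization: ∫|ψ|² dx = 3.0133.
⟨x⟩ = 0.0000 and ⟨x²⟩ = 2.0430.
(Δx)² = 2.0430 − (0.0000)² = 2.0430.

2.04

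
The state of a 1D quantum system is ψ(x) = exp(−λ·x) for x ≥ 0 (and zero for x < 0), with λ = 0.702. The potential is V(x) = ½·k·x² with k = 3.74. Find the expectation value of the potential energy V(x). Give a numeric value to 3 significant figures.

1.90

⟨V⟩ = ∫ V(x)·|ψ|² dx / ∫|ψ|² dx.
Every integrand reduces to terms xʲ·e^(−2λx) on [0, ∞); use ∫₀^∞ xʲ·e^(−2λx) dx = j!/(2λ)^(j+1).
State is unnormalized: ∫|ψ|² dx = 0.71225, and ∫ψ*·V(x)·ψ dx = 1.3514, so ⟨V⟩ = 1.3514 / 0.71225.
⟨V⟩ = 1.8973.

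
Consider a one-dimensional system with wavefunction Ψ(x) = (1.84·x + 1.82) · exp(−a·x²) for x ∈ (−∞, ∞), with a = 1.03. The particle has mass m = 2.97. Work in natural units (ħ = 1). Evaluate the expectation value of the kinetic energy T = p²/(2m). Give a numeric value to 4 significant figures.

T = −(ħ²/2m) d²/dx², so ⟨T⟩ = −(ħ²/2m) ∫ Ψ*·Ψ'' dx / ∫|Ψ|² dx; with m = 2.97.
Expand each integrand as polynomial × e^(−2ax²) and use ∫x^(2j)·e^(−2ax²) dx = (2j−1)!!/(4a)^j · √(π/(2a)), odd powers → 0; here √(π/(2a)) = 1.2349. Differentiate with the product rule, d/dx e^(−ax²) = −2ax·e^(−ax²).
State is unnormalized: ∫|Ψ|² dx = 5.1054, and ∫Ψ*·(−ħ²/2m · Ψ'') dx = 1.2372, so ⟨T⟩ = 1.2372 / 5.1054.
⟨T⟩ = 0.24233.

0.2423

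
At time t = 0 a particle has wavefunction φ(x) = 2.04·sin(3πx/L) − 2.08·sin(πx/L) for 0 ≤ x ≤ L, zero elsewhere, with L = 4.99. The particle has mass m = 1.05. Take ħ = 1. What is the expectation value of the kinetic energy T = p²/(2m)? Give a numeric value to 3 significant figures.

0.929

T = −(ħ²/2m) d²/dx², so ⟨T⟩ = −(ħ²/2m) ∫ φ*·φ'' dx / ∫|φ|² dx; with m = 1.05.
d²/dx² sin(jπx/L) = −(jπ/L)²·sin(jπx/L); on 0 ≤ x ≤ L, ∫sin²(jπx/L) dx = L/2 and ∫sin(jπx/L)·sin(lπx/L) dx = 0 for j ≠ l, so only diagonal terms survive in ∫|φ|² and ∫φ·φ″; ∫φ·φ′ dx = [φ²/2] between the walls = 0.
State is unnormalized: ∫|φ|² dx = 21.178, and ∫φ*·(−ħ²/2m · φ'') dx = 19.676, so ⟨T⟩ = 19.676 / 21.178.
⟨T⟩ = 0.92907.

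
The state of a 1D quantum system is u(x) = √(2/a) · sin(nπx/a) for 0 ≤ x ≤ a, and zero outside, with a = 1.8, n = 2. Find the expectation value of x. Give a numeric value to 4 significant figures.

0.9000

⟨x⟩ = ∫ x·|u|² dx (integrals over the domain).
With sin²θ = (1 − cos2θ)/2 on 0 ≤ x ≤ a: ∫sin²(nπx/a) dx = a/2, ∫x·sin²(nπx/a) dx = a²/4, ∫x²·sin²(nπx/a) dx = a³·(1/6 − 1/(4n²π²)); higher powers xᵏ the same way, integrating xᵏ·cos(2nπx/a) by parts.
⟨x⟩ = 0.90000.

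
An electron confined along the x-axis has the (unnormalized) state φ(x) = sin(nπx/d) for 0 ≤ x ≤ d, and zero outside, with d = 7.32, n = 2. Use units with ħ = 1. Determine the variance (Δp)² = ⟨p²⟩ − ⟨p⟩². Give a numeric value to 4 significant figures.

Compute ⟨p⟩ and ⟨p²⟩ separately; (Δp)² = ⟨p²⟩ − ⟨p⟩².
d/dx sin(nπx/d) = (nπ/d)·cos(nπx/d) and d²/dx² sin(nπx/d) = −(nπ/d)²·sin(nπx/d); on 0 ≤ x ≤ d, ∫sin²(nπx/d) dx = d/2 and ∫sin(nπx/d)·cos(nπx/d) dx = 0.
Normalization: ∫|φ|² dx = 3.6600.
⟨p⟩ = 0.0000 and ⟨p²⟩ = 0.73678.
(Δp)² = 0.73678 − (0.0000)² = 0.73678.

0.7368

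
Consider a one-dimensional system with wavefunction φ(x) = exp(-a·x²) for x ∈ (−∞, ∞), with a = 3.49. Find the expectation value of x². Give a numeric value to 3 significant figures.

⟨x²⟩ = ∫ x²·|φ|² dx / ∫|φ|² dx (integrals over the domain).
Gaussian moments: ∫x^(2j)·e^(−2ax²) dx = (2j−1)!!/(4a)^j · √(π/(2a)), odd powers integrate to 0; here √(π/(2a)) = 0.67088.
State is unnormalized: ∫|φ|² dx = 0.67088, and ∫φ*·x²·φ dx = 0.048058, so ⟨x²⟩ = 0.048058 / 0.67088.
⟨x²⟩ = 0.071633.

0.0716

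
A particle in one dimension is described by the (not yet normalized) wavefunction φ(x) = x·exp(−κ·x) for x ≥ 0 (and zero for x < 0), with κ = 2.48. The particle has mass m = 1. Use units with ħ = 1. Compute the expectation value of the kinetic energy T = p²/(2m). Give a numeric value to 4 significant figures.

3.075

T = −(ħ²/2m) d²/dx², so ⟨T⟩ = −(ħ²/2m) ∫ φ*·φ'' dx / ∫|φ|² dx; with m = 1.
Differentiate x·exp(−κ·x) with the product rule; every integrand then reduces to terms xʲ·e^(−2κx) on [0, ∞), with ∫₀^∞ xʲ·e^(−2κx) dx = j!/(2κ)^(j+1).
State is unnormalized: ∫|φ|² dx = 0.016390, and ∫φ*·(−ħ²/2m · φ'') dx = 0.050403, so ⟨T⟩ = 0.050403 / 0.016390.
⟨T⟩ = 3.0752.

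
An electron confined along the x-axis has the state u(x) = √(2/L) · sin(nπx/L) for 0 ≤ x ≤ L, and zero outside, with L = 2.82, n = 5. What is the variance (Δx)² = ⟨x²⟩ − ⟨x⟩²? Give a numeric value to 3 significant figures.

Compute ⟨x⟩ and ⟨x²⟩ separately, then (Δx)² = ⟨x²⟩ − ⟨x⟩².
With sin²θ = (1 − cos2θ)/2 on 0 ≤ x ≤ L: ∫sin²(nπx/L) dx = L/2, ∫x·sin²(nπx/L) dx = L²/4, ∫x²·sin²(nπx/L) dx = L³·(1/6 − 1/(4n²π²)); higher powers xᵏ the same way, integrating xᵏ·cos(2nπx/L) by parts.
⟨x⟩ = 1.4100 and ⟨x²⟩ = 2.6347.
(Δx)² = 2.6347 − (1.4100)² = 0.64659.

0.647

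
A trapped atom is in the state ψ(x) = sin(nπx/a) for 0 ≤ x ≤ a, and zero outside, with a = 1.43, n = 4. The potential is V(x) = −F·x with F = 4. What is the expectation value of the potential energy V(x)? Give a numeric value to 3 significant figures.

⟨V⟩ = ∫ V(x)·|ψ|² dx / ∫|ψ|² dx.
With sin²θ = (1 − cos2θ)/2 on 0 ≤ x ≤ a: ∫sin²(nπx/a) dx = a/2, ∫x·sin²(nπx/a) dx = a²/4, ∫x²·sin²(nπx/a) dx = a³·(1/6 − 1/(4n²π²)); higher powers xᵏ the same way, integrating xᵏ·cos(2nπx/a) by parts.
State is unnormalized: ∫|ψ|² dx = 0.71500, and ∫ψ*·V(x)·ψ dx = -2.0449, so ⟨V⟩ = -2.0449 / 0.71500.
⟨V⟩ = -2.8600.

-2.86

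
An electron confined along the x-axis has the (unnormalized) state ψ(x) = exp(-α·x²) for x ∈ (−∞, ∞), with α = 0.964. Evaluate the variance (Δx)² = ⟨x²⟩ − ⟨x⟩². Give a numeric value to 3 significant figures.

0.259

Compute ⟨x⟩ and ⟨x²⟩ separately, then (Δx)² = ⟨x²⟩ − ⟨x⟩².
Gaussian moments: ∫x^(2j)·e^(−2αx²) dx = (2j−1)!!/(4α)^j · √(π/(2α)), odd powers integrate to 0; here √(π/(2α)) = 1.2765.
Normalization: ∫|ψ|² dx = 1.2765.
⟨x⟩ = 0.0000 and ⟨x²⟩ = 0.25934.
(Δx)² = 0.25934 − (0.0000)² = 0.25934.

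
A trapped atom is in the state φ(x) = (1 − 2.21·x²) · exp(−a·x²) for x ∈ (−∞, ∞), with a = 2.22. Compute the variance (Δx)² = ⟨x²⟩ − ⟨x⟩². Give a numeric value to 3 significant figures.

Compute ⟨x⟩ and ⟨x²⟩ separately, then (Δx)² = ⟨x²⟩ − ⟨x⟩².
Expand each integrand as polynomial × e^(−2ax²) and use ∫x^(2j)·e^(−2ax²) dx = (2j−1)!!/(4a)^j · √(π/(2a)), odd powers → 0; here √(π/(2a)) = 0.84117.
Normalization: ∫|φ|² dx = 0.57878.
⟨x⟩ = 0.0000 and ⟨x²⟩ = 0.071330.
(Δx)² = 0.071330 − (0.0000)² = 0.071330.

0.0713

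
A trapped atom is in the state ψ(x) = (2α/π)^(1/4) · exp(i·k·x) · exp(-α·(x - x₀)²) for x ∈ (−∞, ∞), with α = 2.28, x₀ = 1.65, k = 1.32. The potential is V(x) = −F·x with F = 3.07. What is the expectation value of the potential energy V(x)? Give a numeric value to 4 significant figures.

⟨V⟩ = ∫ V(x)·|ψ|² dx.
Gaussian moments (u = x − x₀): ∫u^(2j)·e^(−2αu²) du = (2j−1)!!/(4α)^j · √(π/(2α)), odd powers integrate to 0; here √(π/(2α)) = 0.83003.
⟨V⟩ = -5.0655.

-5.066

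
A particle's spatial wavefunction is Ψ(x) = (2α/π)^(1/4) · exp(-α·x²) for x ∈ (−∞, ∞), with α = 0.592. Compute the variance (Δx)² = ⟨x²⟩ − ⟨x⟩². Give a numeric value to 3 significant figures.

0.422

Compute ⟨x⟩ and ⟨x²⟩ separately, then (Δx)² = ⟨x²⟩ − ⟨x⟩².
Gaussian moments: ∫x^(2j)·e^(−2αx²) dx = (2j−1)!!/(4α)^j · √(π/(2α)), odd powers integrate to 0; here √(π/(2α)) = 1.6289.
⟨x⟩ = 0.0000 and ⟨x²⟩ = 0.42230.
(Δx)² = 0.42230 − (0.0000)² = 0.42230.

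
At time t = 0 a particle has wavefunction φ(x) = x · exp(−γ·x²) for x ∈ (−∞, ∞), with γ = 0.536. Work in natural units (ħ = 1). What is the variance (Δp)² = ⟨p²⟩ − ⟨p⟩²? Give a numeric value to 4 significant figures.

1.608

Compute ⟨p⟩ and ⟨p²⟩ separately; (Δp)² = ⟨p²⟩ − ⟨p⟩².
Expand each integrand as polynomial × e^(−2γx²) and use ∫x^(2j)·e^(−2γx²) dx = (2j−1)!!/(4γ)^j · √(π/(2γ)), odd powers → 0; here √(π/(2γ)) = 1.7119. Differentiate with the product rule, d/dx e^(−γx²) = −2γx·e^(−γx²).
Normalization: ∫|φ|² dx = 0.79846.
⟨p⟩ = 0.0000 and ⟨p²⟩ = 1.6080.
(Δp)² = 1.6080 − (0.0000)² = 1.6080.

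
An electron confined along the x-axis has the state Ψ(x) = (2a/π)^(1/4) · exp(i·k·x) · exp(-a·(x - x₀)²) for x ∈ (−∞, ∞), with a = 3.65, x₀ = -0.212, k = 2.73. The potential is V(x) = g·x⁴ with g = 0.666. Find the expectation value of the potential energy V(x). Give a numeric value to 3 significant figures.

0.0230

⟨V⟩ = ∫ V(x)·|Ψ|² dx.
Gaussian moments (u = x − x₀): ∫u^(2j)·e^(−2au²) du = (2j−1)!!/(4a)^j · √(π/(2a)), odd powers integrate to 0; here √(π/(2a)) = 0.65601.
⟨V⟩ = 0.023020.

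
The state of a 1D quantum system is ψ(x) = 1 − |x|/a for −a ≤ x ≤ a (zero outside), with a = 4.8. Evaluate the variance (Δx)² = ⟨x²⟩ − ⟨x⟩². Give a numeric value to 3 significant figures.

2.30

Compute ⟨x⟩ and ⟨x²⟩ separately, then (Δx)² = ⟨x²⟩ − ⟨x⟩².
ψ is even, so ∫ over [−a, a] = 2∫₀ᵃ with ψ = 1 − x/a there: ∫₀ᵃ (1 − x/a)² dx = a/3, ∫₀ᵃ x²(1 − x/a)² dx = a³/30, ∫₀ᵃ x⁴(1 − x/a)² dx = a⁵/105.
Normalization: ∫|ψ|² dx = 3.2000.
⟨x⟩ = 0.0000 and ⟨x²⟩ = 2.3040.
(Δx)² = 2.3040 − (0.0000)² = 2.3040.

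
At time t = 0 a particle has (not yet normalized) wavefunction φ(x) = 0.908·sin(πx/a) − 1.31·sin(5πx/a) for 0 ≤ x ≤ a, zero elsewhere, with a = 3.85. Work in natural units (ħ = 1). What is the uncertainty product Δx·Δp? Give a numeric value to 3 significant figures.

Δx = √(⟨x²⟩−⟨x⟩²), Δp = √(⟨p²⟩−⟨p⟩²).
On 0 ≤ x ≤ a (j ≠ l): ∫sin²(jπx/a) dx = a/2, ∫sin(jπx/a)·sin(lπx/a) dx = 0; diagonal moments ∫x·sin²(jπx/a) dx = a²/4, ∫x²·sin²(jπx/a) dx = a³·(1/6 − 1/(4j²π²)); cross terms ∫x·sin(jπx/a)·sin(lπx/a) dx = 0 for j + l even and −4jla²/(π²(j² − l²)²) for j + l odd, ∫x²·sin(jπx/a)·sin(lπx/a) dx = (−1)^(j+l)·4jla³/(π²(j² − l²)²); higher powers the same way via product-to-sum and parts. d²/dx² sin(jπx/a) = −(jπ/a)²·sin(jπx/a); on 0 ≤ x ≤ a, ∫sin²(jπx/a) dx = a/2 and ∫sin(jπx/a)·sin(lπx/a) dx = 0 for j ≠ l, so only diagonal terms survive in ∫|φ|² and ∫φ·φ″; ∫φ·φ′ dx = [φ²/2] between the walls = 0.
Normalization: ∫|φ|² dx = 4.8906.
⟨x⟩ = 1.9250, ⟨x²⟩ = 4.5792 ⇒ Δx = 0.93465.
⟨p⟩ = 0.0000, ⟨p²⟩ = 11.460 ⇒ Δp = 3.3853.
Δx·Δp = 3.1641.

3.16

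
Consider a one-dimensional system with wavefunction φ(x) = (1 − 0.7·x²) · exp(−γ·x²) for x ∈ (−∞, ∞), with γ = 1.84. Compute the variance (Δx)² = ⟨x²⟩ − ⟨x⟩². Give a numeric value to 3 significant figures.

0.0917

Compute ⟨x⟩ and ⟨x²⟩ separately, then (Δx)² = ⟨x²⟩ − ⟨x⟩².
Expand each integrand as polynomial × e^(−2γx²) and use ∫x^(2j)·e^(−2γx²) dx = (2j−1)!!/(4γ)^j · √(π/(2γ)), odd powers → 0; here √(π/(2γ)) = 0.92396.
Normalization: ∫|φ|² dx = 0.77328.
⟨x⟩ = 0.0000 and ⟨x²⟩ = 0.091730.
(Δx)² = 0.091730 − (0.0000)² = 0.091730.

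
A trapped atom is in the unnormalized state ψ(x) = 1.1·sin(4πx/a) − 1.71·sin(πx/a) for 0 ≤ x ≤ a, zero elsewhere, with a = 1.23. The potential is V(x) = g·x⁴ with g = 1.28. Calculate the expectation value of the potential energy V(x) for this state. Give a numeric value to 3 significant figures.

0.472

⟨V⟩ = ∫ V(x)·|ψ|² dx / ∫|ψ|² dx.
On 0 ≤ x ≤ a (j ≠ l): ∫sin²(jπx/a) dx = a/2, ∫sin(jπx/a)·sin(lπx/a) dx = 0; diagonal moments ∫x·sin²(jπx/a) dx = a²/4, ∫x²·sin²(jπx/a) dx = a³·(1/6 − 1/(4j²π²)); cross terms ∫x·sin(jπx/a)·sin(lπx/a) dx = 0 for j + l even and −4jla²/(π²(j² − l²)²) for j + l odd, ∫x²·sin(jπx/a)·sin(lπx/a) dx = (−1)^(j+l)·4jla³/(π²(j² − l²)²); higher powers the same way via product-to-sum and parts.
State is unnormalized: ∫|ψ|² dx = 2.5425, and ∫ψ*·V(x)·ψ dx = 1.2008, so ⟨V⟩ = 1.2008 / 2.5425.
⟨V⟩ = 0.47230.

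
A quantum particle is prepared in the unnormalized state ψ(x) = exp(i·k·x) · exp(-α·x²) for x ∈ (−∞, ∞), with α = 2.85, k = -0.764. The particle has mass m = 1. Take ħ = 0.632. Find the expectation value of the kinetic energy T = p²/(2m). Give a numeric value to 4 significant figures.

0.6858

T = −(ħ²/2m) d²/dx², so ⟨T⟩ = −(ħ²/2m) ∫ ψ*·ψ'' dx / ∫|ψ|² dx; with m = 1.
Gaussian moments: ∫x^(2j)·e^(−2αx²) dx = (2j−1)!!/(4α)^j · √(π/(2α)), odd powers integrate to 0; here √(π/(2α)) = 0.74240. Derivatives: ψ′ = (ik − 2αx)·ψ, ψ″ = ((ik − 2αx)² − 2α)·ψ; the odd-in-x pieces drop out.
State is unnormalized: ∫|ψ|² dx = 0.74240, and ∫ψ*·(−ħ²/2m · ψ'') dx = 0.50910, so ⟨T⟩ = 0.50910 / 0.74240.
⟨T⟩ = 0.68575.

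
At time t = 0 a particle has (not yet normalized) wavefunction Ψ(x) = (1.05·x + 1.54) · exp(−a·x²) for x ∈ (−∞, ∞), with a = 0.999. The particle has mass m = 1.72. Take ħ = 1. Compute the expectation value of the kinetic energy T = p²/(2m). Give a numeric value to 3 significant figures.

0.351

T = −(ħ²/2m) d²/dx², so ⟨T⟩ = −(ħ²/2m) ∫ Ψ*·Ψ'' dx / ∫|Ψ|² dx; with m = 1.72.
Expand each integrand as polynomial × e^(−2ax²) and use ∫x^(2j)·e^(−2ax²) dx = (2j−1)!!/(4a)^j · √(π/(2a)), odd powers → 0; here √(π/(2a)) = 1.2539. Differentiate with the product rule, d/dx e^(−ax²) = −2ax·e^(−ax²).
State is unnormalized: ∫|Ψ|² dx = 3.3198, and ∫Ψ*·(−ħ²/2m · Ψ'') dx = 1.1650, so ⟨T⟩ = 1.1650 / 3.3198.
⟨T⟩ = 0.35093.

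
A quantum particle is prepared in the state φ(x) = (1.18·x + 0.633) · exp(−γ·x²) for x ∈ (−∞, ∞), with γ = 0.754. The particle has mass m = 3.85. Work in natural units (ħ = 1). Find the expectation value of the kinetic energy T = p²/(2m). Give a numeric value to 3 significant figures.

T = −(ħ²/2m) d²/dx², so ⟨T⟩ = −(ħ²/2m) ∫ φ*·φ'' dx / ∫|φ|² dx; with m = 3.85.
Expand each integrand as polynomial × e^(−2γx²) and use ∫x^(2j)·e^(−2γx²) dx = (2j−1)!!/(4γ)^j · √(π/(2γ)), odd powers → 0; here √(π/(2γ)) = 1.4434. Differentiate with the product rule, d/dx e^(−γx²) = −2γx·e^(−γx²).
State is unnormalized: ∫|φ|² dx = 1.2447, and ∫φ*·(−ħ²/2m · φ'') dx = 0.25239, so ⟨T⟩ = 0.25239 / 1.2447.
⟨T⟩ = 0.20277.

0.203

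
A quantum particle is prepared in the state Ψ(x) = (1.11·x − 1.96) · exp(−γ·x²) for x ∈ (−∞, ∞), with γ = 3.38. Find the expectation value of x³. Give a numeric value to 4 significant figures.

-0.01816

⟨x³⟩ = ∫ x³·|Ψ|² dx / ∫|Ψ|² dx (integrals over the domain).
Expand each integrand as polynomial × e^(−2γx²) and use ∫x^(2j)·e^(−2γx²) dx = (2j−1)!!/(4γ)^j · √(π/(2γ)), odd powers → 0; here √(π/(2γ)) = 0.68171.
State is unnormalized: ∫|Ψ|² dx = 2.6810, and ∫Ψ*·x³·Ψ dx = -0.048683, so ⟨x³⟩ = -0.048683 / 2.6810.
⟨x³⟩ = -0.018159.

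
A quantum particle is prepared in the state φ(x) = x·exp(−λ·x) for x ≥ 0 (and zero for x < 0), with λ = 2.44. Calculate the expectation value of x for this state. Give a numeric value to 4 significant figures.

⟨x⟩ = ∫ x·|φ|² dx / ∫|φ|² dx (integrals over the domain).
Every integrand reduces to terms xʲ·e^(−2λx) on [0, ∞); use ∫₀^∞ xʲ·e^(−2λx) dx = j!/(2λ)^(j+1).
State is unnormalized: ∫|φ|² dx = 0.017210, and ∫φ*·x·φ dx = 0.010580, so ⟨x⟩ = 0.010580 / 0.017210.
⟨x⟩ = 0.61475.

0.6148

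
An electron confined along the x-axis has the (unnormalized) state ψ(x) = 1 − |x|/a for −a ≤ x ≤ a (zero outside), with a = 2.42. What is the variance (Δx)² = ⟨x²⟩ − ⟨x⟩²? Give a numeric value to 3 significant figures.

0.586

Compute ⟨x⟩ and ⟨x²⟩ separately, then (Δx)² = ⟨x²⟩ − ⟨x⟩².
ψ is even, so ∫ over [−a, a] = 2∫₀ᵃ with ψ = 1 − x/a there: ∫₀ᵃ (1 − x/a)² dx = a/3, ∫₀ᵃ x²(1 − x/a)² dx = a³/30, ∫₀ᵃ x⁴(1 − x/a)² dx = a⁵/105.
Normalization: ∫|ψ|² dx = 1.6133.
⟨x⟩ = 0.0000 and ⟨x²⟩ = 0.58564.
(Δx)² = 0.58564 − (0.0000)² = 0.58564.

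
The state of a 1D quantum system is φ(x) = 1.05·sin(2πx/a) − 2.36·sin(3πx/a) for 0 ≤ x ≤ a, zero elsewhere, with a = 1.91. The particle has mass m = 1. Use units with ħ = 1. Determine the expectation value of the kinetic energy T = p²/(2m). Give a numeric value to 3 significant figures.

11.1

T = −(ħ²/2m) d²/dx², so ⟨T⟩ = −(ħ²/2m) ∫ φ*·φ'' dx / ∫|φ|² dx; with m = 1.
d²/dx² sin(jπx/a) = −(jπ/a)²·sin(jπx/a); on 0 ≤ x ≤ a, ∫sin²(jπx/a) dx = a/2 and ∫sin(jπx/a)·sin(lπx/a) dx = 0 for j ≠ l, so only diagonal terms survive in ∫|φ|² and ∫φ·φ″; ∫φ·φ′ dx = [φ²/2] between the walls = 0.
State is unnormalized: ∫|φ|² dx = 6.3719, and ∫φ*·(−ħ²/2m · φ'') dx = 70.452, so ⟨T⟩ = 70.452 / 6.3719.
⟨T⟩ = 11.057.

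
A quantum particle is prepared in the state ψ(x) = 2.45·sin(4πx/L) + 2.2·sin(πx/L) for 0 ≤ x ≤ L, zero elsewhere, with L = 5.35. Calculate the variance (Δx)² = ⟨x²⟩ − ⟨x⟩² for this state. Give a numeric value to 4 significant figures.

1.682

Compute ⟨x⟩ and ⟨x²⟩ separately, then (Δx)² = ⟨x²⟩ − ⟨x⟩².
On 0 ≤ x ≤ L (j ≠ l): ∫sin²(jπx/L) dx = L/2, ∫sin(jπx/L)·sin(lπx/L) dx = 0; diagonal moments ∫x·sin²(jπx/L) dx = L²/4, ∫x²·sin²(jπx/L) dx = L³·(1/6 − 1/(4j²π²)); cross terms ∫x·sin(jπx/L)·sin(lπx/L) dx = 0 for j + l even and −4jlL²/(π²(j² − l²)²) for j + l odd, ∫x²·sin(jπx/L)·sin(lπx/L) dx = (−1)^(j+l)·4jlL³/(π²(j² − l²)²); higher powers the same way via product-to-sum and parts.
Normalization: ∫|ψ|² dx = 29.004.
⟨x⟩ = 2.5984 and ⟨x²⟩ = 8.4333.
(Δx)² = 8.4333 − (2.5984)² = 1.6819.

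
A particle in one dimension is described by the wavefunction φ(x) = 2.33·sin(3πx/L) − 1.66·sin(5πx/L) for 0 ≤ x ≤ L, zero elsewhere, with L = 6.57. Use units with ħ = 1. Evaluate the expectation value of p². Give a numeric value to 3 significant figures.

3.29

p² φ = −ħ² d²φ/dx²; ⟨p²⟩ = −ħ² ∫ φ*·φ'' dx / ∫|φ|² dx.
d²/dx² sin(jπx/L) = −(jπ/L)²·sin(jπx/L); on 0 ≤ x ≤ L, ∫sin²(jπx/L) dx = L/2 and ∫sin(jπx/L)·sin(lπx/L) dx = 0 for j ≠ l, so only diagonal terms survive in ∫|φ|² and ∫φ·φ″; ∫φ·φ′ dx = [φ²/2] between the walls = 0.
State is unnormalized: ∫|φ|² dx = 26.886, and ∫φ*·(−ħ² φ'') dx = 88.443, so ⟨p²⟩ = 88.443 / 26.886.
⟨p²⟩ = 3.2896.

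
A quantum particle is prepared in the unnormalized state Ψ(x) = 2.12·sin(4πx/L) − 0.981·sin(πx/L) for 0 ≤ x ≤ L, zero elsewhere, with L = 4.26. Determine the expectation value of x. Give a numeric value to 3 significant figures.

⟨x⟩ = ∫ x·|Ψ|² dx / ∫|Ψ|² dx (integrals over the domain).
On 0 ≤ x ≤ L (j ≠ l): ∫sin²(jπx/L) dx = L/2, ∫sin(jπx/L)·sin(lπx/L) dx = 0; diagonal moments ∫x·sin²(jπx/L) dx = L²/4, ∫x²·sin²(jπx/L) dx = L³·(1/6 − 1/(4j²π²)); cross terms ∫x·sin(jπx/L)·sin(lπx/L) dx = 0 for j + l even and −4jlL²/(π²(j² − l²)²) for j + l odd, ∫x²·sin(jπx/L)·sin(lπx/L) dx = (−1)^(j+l)·4jlL³/(π²(j² − l²)²); higher powers the same way via product-to-sum and parts.
State is unnormalized: ∫|Ψ|² dx = 11.623, and ∫Ψ*·x·Ψ dx = 25.301, so ⟨x⟩ = 25.301 / 11.623.
⟨x⟩ = 2.1768.

2.18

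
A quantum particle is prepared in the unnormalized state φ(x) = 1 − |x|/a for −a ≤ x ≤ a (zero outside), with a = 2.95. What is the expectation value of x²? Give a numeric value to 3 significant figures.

0.870

⟨x²⟩ = ∫ x²·|φ|² dx / ∫|φ|² dx (integrals over the domain).
φ is even, so ∫ over [−a, a] = 2∫₀ᵃ with φ = 1 − x/a there: ∫₀ᵃ (1 − x/a)² dx = a/3, ∫₀ᵃ x²(1 − x/a)² dx = a³/30, ∫₀ᵃ x⁴(1 − x/a)² dx = a⁵/105.
State is unnormalized: ∫|φ|² dx = 1.9667, and ∫φ*·x²·φ dx = 1.7115, so ⟨x²⟩ = 1.7115 / 1.9667.
⟨x²⟩ = 0.87025.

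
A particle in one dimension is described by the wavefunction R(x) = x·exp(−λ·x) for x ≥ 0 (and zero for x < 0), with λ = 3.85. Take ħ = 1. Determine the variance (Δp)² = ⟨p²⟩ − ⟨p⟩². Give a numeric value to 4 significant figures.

14.82

Compute ⟨p⟩ and ⟨p²⟩ separately; (Δp)² = ⟨p²⟩ − ⟨p⟩².
Differentiate x·exp(−λ·x) with the product rule; every integrand then reduces to terms xʲ·e^(−2λx) on [0, ∞), with ∫₀^∞ xʲ·e^(−2λx) dx = j!/(2λ)^(j+1).
Normalization: ∫|R|² dx = 0.0043808.
⟨p⟩ = 0.0000 and ⟨p²⟩ = 14.823.
(Δp)² = 14.823 − (0.0000)² = 14.823.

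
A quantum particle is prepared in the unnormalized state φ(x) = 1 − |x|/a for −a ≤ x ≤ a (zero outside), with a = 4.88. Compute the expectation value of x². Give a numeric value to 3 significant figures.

⟨x²⟩ = ∫ x²·|φ|² dx / ∫|φ|² dx (integrals over the domain).
φ is even, so ∫ over [−a, a] = 2∫₀ᵃ with φ = 1 − x/a there: ∫₀ᵃ (1 − x/a)² dx = a/3, ∫₀ᵃ x²(1 − x/a)² dx = a³/30, ∫₀ᵃ x⁴(1 − x/a)² dx = a⁵/105.
State is unnormalized: ∫|φ|² dx = 3.2533, and ∫φ*·x²·φ dx = 7.7476, so ⟨x²⟩ = 7.7476 / 3.2533.
⟨x²⟩ = 2.3814.

2.38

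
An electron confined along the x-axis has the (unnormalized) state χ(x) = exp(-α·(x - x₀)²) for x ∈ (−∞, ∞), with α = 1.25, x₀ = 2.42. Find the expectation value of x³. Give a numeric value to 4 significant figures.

15.62

⟨x³⟩ = ∫ x³·|χ|² dx / ∫|χ|² dx (integrals over the domain).
Gaussian moments (u = x − x₀): ∫u^(2j)·e^(−2αu²) du = (2j−1)!!/(4α)^j · √(π/(2α)), odd powers integrate to 0; here √(π/(2α)) = 1.1210.
State is unnormalized: ∫|χ|² dx = 1.1210, and ∫χ*·x³·χ dx = 17.515, so ⟨x³⟩ = 17.515 / 1.1210.
⟨x³⟩ = 15.624.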